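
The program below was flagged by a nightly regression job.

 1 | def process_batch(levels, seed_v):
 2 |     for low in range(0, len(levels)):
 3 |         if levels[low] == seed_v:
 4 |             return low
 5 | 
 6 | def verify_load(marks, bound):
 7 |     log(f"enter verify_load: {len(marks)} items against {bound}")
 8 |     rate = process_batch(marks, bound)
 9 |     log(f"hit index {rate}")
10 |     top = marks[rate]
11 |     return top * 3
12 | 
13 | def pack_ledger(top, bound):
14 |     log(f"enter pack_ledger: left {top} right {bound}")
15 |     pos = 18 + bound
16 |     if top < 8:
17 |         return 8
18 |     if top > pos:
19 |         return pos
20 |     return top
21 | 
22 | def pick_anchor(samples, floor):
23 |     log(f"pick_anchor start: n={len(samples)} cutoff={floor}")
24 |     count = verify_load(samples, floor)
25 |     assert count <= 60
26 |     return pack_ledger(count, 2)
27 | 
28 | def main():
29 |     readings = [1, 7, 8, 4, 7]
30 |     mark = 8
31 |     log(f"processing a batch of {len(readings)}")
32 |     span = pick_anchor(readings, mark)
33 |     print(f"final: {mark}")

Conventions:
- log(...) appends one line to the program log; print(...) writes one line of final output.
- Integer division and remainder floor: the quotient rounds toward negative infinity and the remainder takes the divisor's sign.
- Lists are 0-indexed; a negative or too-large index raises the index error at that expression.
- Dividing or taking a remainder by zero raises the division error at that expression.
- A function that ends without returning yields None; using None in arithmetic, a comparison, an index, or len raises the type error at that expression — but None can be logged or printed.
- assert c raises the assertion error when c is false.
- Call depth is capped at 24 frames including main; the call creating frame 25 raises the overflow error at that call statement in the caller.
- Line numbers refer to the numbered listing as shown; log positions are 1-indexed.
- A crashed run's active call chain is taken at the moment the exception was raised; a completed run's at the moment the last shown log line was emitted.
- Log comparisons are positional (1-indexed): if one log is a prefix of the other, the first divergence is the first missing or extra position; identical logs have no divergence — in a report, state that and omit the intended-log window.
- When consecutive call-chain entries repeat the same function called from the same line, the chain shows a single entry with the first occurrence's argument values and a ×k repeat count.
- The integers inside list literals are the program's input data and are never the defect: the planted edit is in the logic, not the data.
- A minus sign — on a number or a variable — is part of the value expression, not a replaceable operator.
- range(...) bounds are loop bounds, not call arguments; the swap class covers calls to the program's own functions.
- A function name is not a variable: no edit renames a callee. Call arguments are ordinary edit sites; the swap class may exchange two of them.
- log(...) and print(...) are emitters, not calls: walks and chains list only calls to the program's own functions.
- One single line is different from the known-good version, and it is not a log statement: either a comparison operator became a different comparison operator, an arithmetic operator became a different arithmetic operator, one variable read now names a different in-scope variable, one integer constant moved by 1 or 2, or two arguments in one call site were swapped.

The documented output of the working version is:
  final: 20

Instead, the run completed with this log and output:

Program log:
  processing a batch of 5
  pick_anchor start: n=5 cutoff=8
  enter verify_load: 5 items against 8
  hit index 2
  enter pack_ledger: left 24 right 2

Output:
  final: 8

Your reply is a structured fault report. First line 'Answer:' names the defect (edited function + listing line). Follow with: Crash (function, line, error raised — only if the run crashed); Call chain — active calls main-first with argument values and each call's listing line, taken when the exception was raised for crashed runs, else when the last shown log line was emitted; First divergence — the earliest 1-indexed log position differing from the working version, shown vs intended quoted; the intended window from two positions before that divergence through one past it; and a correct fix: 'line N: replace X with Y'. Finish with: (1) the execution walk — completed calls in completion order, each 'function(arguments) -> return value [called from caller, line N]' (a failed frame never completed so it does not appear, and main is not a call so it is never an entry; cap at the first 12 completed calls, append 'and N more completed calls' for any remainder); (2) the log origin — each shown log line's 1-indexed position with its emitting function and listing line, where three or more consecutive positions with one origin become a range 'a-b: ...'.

Answer: the defect is in main at line 33.
Key fact: No log line changed; the fault shows up purely in the output.
Call chain: main -> pick_anchor([1, 7, 8, 4, 7], 8) (called at line 32) -> pack_ledger(24, 2) (called at line 26).
First divergence: none (the log streams are identical).
Execution walk:
  process_batch([1, 7, 8, 4, 7], 8) -> 2  [called from verify_load, line 8]
  verify_load([1, 7, 8, 4, 7], 8) -> 24  [called from pick_anchor, line 24]
  pack_ledger(24, 2) -> 20  [called from pick_anchor, line 26]
  pick_anchor([1, 7, 8, 4, 7], 8) -> 20  [called from main, line 32]
Log line origins:
  1: emitted by main (line 31)
  2: emitted by pick_anchor (line 23)
  3: emitted by verify_load (line 7)
  4: emitted by verify_load (line 9)
  5: emitted by pack_ledger (line 14)
A correct fix: line 33: replace `mark` with `span`.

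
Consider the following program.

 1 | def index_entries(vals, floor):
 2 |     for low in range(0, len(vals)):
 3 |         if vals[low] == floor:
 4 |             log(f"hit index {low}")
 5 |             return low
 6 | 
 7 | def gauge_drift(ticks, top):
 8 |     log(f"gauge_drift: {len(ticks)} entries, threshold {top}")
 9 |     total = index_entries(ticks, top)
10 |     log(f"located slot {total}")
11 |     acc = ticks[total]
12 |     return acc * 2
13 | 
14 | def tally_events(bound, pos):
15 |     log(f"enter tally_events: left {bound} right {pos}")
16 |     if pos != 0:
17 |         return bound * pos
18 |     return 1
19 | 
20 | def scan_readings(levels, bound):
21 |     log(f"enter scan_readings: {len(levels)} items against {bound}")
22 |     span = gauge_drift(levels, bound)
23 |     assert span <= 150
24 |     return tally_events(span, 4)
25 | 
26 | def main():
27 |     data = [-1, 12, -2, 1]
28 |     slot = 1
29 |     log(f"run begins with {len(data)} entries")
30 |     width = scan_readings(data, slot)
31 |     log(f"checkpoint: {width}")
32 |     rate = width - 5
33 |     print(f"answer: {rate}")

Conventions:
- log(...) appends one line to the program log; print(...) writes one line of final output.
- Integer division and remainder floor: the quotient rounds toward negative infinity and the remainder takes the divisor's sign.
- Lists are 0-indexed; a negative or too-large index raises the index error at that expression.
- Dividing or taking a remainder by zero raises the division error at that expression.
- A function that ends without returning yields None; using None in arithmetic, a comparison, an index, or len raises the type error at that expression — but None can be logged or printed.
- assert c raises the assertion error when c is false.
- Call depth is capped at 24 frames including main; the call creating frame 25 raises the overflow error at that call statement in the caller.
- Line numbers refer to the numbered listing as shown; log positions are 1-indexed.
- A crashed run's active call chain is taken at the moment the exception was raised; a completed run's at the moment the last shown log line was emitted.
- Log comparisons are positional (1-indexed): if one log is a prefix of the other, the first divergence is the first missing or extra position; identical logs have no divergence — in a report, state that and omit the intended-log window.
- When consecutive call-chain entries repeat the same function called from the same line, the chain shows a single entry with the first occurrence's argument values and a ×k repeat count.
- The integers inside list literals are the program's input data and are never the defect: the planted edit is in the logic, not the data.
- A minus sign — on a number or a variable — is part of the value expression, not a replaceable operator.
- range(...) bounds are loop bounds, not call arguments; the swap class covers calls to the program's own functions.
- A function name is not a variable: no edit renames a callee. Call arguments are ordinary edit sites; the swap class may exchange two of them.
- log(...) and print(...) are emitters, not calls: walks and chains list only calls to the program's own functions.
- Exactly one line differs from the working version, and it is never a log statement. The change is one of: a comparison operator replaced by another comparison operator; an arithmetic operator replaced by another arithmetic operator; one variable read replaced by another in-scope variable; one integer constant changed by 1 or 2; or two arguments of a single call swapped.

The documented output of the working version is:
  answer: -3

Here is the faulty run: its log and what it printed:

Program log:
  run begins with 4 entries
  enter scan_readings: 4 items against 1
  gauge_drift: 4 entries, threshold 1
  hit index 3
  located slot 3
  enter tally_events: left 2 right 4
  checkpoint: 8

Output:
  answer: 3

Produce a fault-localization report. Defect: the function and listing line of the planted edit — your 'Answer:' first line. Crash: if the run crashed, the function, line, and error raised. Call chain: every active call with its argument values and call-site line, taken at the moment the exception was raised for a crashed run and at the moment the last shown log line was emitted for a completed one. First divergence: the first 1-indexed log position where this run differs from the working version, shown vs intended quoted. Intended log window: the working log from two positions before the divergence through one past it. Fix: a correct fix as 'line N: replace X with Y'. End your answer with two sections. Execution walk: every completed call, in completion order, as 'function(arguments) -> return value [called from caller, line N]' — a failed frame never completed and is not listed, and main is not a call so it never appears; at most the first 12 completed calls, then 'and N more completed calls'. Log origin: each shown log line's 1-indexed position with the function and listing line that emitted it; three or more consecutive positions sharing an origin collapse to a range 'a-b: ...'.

Answer: the defect is in tally_events at line 17.
The tell: Log line 7 is where behavior first shows: 'checkpoint: 8' appears instead of 'checkpoint: 2'.
Call chain: main.
First divergence: position 7; shown 'checkpoint: 8' vs intended 'checkpoint: 2'.
Intended log window:
  5: located slot 3
  6: enter tally_events: left 2 right 4
  7: checkpoint: 2
Execution walk:
  index_entries([-1, 12, -2, 1], 1) -> 3  [called from gauge_drift, line 9]
  gauge_drift([-1, 12, -2, 1], 1) -> 2  [called from scan_readings, line 22]
  tally_events(2, 4) -> 8  [called from scan_readings, line 24]
  scan_readings([-1, 12, -2, 1], 1) -> 8  [called from main, line 30]
Log line origins:
  1: emitted by main (line 29)
  2: emitted by scan_readings (line 21)
  3: emitted by gauge_drift (line 8)
  4: emitted by index_entries (line 4)
  5: emitted by gauge_drift (line 10)
  6: emitted by tally_events (line 15)
  7: emitted by main (line 31)
A correct fix: line 17: replace `*` with `%`.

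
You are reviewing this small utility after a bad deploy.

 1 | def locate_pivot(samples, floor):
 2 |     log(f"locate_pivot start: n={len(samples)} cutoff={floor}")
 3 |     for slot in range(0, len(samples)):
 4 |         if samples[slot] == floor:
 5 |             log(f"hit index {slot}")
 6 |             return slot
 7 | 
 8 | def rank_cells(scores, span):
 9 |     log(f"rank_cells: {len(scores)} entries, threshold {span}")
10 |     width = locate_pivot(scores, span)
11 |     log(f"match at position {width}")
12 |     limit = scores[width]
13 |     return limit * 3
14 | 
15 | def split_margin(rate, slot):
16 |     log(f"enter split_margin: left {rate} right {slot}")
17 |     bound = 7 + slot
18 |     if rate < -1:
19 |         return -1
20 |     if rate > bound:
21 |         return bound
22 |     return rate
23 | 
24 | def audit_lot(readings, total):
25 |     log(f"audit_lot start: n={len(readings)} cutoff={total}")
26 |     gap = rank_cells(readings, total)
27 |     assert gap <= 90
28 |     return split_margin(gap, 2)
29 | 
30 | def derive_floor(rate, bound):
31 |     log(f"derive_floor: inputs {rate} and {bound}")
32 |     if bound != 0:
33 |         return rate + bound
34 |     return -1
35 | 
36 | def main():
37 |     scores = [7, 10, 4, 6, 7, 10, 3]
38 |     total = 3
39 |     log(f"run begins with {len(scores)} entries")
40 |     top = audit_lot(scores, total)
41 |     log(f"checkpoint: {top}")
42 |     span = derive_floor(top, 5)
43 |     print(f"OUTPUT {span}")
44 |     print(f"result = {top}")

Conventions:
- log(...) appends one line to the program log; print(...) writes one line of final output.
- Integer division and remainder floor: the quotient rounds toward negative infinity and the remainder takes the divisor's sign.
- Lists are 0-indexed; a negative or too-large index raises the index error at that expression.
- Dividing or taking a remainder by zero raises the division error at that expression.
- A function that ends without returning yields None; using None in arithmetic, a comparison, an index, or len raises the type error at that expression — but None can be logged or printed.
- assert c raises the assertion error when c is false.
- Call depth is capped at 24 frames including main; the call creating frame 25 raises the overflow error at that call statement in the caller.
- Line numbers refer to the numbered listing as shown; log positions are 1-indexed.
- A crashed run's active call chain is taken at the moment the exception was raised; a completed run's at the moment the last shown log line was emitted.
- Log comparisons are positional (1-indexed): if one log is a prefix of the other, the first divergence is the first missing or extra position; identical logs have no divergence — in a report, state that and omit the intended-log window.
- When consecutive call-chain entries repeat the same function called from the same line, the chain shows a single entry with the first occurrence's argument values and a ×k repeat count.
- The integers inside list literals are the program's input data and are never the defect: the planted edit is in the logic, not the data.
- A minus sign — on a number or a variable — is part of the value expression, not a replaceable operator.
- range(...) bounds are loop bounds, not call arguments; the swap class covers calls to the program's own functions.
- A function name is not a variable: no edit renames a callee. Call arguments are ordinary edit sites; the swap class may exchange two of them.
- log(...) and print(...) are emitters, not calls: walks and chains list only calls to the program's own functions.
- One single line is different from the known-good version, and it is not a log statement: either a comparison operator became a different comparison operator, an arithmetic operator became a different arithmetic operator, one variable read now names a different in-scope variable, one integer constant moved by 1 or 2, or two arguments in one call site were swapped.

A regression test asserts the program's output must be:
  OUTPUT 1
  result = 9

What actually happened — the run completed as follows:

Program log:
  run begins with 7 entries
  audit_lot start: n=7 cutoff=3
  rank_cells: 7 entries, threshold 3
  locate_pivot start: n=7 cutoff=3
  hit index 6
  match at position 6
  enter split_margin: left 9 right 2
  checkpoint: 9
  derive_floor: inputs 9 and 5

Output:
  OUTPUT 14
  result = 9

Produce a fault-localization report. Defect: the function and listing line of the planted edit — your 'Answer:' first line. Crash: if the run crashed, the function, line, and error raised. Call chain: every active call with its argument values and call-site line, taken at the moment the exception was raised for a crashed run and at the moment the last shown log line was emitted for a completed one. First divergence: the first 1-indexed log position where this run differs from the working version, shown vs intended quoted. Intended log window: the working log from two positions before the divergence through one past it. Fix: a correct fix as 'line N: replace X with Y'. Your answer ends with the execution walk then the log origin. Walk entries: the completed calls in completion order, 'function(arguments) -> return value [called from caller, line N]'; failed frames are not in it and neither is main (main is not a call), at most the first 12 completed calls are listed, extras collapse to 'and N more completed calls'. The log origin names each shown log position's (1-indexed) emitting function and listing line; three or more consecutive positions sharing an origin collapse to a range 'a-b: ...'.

Answer: the defect is in derive_floor at line 33.
Key observation: The two runs log identically and part ways only at the printed values.
Call chain: main -> derive_floor(9, 5) (called at line 42).
First divergence: none; the two logs match at every position.
Execution walk:
  locate_pivot([7, 10, 4, 6, 7, 10, 3], 3) -> 6  [called from rank_cells, line 10]
  rank_cells([7, 10, 4, 6, 7, 10, 3], 3) -> 9  [called from audit_lot, line 26]
  split_margin(9, 2) -> 9  [called from audit_lot, line 28]
  audit_lot([7, 10, 4, 6, 7, 10, 3], 3) -> 9  [called from main, line 40]
  derive_floor(9, 5) -> 14  [called from main, line 42]
Origin of each log line:
  1: emitted by main (line 39)
  2: emitted by audit_lot (line 25)
  3: emitted by rank_cells (line 9)
  4: emitted by locate_pivot (line 2)
  5: emitted by locate_pivot (line 5)
  6: emitted by rank_cells (line 11)
  7: emitted by split_margin (line 16)
  8: emitted by main (line 41)
  9: emitted by derive_floor (line 31)
A correct fix: line 33: replace `+` with `//`.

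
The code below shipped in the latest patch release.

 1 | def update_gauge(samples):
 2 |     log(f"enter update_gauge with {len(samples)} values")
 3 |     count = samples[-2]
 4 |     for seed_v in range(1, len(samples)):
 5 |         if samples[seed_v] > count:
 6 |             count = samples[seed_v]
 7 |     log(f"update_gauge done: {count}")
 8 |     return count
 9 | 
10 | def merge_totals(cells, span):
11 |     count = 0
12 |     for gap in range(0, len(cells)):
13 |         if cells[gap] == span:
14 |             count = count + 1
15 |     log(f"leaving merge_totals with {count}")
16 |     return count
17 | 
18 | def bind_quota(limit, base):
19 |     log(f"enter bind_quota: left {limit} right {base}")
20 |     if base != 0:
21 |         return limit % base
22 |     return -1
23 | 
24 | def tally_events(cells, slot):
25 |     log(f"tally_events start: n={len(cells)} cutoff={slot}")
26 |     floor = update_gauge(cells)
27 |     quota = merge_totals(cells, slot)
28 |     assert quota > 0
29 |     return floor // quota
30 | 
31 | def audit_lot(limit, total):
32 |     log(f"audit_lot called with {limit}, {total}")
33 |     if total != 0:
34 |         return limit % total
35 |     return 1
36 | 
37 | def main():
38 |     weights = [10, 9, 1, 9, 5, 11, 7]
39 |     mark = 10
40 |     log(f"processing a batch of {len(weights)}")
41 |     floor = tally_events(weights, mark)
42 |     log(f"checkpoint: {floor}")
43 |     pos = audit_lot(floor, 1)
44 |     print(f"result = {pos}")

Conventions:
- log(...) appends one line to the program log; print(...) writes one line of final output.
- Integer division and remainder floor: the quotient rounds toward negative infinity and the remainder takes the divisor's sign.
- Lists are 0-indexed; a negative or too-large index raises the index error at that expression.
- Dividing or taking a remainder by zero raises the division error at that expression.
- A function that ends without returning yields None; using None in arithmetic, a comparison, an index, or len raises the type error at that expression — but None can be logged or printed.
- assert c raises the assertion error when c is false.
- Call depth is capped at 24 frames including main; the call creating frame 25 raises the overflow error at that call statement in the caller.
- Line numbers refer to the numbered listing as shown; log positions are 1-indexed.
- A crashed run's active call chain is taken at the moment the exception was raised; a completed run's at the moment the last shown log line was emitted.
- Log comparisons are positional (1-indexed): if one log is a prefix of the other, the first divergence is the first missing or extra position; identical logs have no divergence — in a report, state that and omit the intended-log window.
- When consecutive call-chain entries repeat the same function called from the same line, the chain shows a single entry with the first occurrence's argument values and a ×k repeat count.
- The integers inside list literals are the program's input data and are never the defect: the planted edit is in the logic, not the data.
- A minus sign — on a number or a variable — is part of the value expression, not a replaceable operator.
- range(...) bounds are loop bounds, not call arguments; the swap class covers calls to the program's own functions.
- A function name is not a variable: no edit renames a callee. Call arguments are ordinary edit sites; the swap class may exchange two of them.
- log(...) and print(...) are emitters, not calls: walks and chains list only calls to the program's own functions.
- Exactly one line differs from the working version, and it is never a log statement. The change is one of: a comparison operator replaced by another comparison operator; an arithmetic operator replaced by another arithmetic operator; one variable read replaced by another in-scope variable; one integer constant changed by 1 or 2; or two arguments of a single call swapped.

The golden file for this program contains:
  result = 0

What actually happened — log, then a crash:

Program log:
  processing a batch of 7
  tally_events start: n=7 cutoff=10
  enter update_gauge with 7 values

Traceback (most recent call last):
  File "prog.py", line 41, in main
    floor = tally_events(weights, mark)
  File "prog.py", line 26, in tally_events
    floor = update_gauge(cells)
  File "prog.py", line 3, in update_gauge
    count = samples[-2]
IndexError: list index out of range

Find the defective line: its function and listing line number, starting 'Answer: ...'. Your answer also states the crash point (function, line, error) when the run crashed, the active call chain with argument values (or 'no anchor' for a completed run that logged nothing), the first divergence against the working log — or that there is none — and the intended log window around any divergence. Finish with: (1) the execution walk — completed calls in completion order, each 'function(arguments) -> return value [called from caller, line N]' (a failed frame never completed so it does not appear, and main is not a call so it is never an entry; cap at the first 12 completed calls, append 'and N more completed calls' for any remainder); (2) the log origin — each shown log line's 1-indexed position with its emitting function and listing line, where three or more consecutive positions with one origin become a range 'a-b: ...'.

Answer: the defect is in update_gauge at line 3.
Key observation: Only 3 log lines were emitted before the run died; the intended continuation was 'update_gauge done: 11'.
Crash: update_gauge, line 3, IndexError.
Call chain: main -> tally_events([10, 9, 1, 9, 5, 11, 7], 10) (called at line 41) -> update_gauge([10, 9, 1, 9, 5, 11, 7]) (called at line 26).
First divergence: position 4 — the faulty run's log ends after 3 lines; the working version continues with 'update_gauge done: 11'.
Intended log window:
  2: tally_events start: n=7 cutoff=10
  3: enter update_gauge with 7 values
  4: update_gauge done: 11
  5: leaving merge_totals with 1
Execution walk:
  (no call completed)
Log line origins:
  1: logged in main at line 40
  2: logged in tally_events at line 25
  3: logged in update_gauge at line 2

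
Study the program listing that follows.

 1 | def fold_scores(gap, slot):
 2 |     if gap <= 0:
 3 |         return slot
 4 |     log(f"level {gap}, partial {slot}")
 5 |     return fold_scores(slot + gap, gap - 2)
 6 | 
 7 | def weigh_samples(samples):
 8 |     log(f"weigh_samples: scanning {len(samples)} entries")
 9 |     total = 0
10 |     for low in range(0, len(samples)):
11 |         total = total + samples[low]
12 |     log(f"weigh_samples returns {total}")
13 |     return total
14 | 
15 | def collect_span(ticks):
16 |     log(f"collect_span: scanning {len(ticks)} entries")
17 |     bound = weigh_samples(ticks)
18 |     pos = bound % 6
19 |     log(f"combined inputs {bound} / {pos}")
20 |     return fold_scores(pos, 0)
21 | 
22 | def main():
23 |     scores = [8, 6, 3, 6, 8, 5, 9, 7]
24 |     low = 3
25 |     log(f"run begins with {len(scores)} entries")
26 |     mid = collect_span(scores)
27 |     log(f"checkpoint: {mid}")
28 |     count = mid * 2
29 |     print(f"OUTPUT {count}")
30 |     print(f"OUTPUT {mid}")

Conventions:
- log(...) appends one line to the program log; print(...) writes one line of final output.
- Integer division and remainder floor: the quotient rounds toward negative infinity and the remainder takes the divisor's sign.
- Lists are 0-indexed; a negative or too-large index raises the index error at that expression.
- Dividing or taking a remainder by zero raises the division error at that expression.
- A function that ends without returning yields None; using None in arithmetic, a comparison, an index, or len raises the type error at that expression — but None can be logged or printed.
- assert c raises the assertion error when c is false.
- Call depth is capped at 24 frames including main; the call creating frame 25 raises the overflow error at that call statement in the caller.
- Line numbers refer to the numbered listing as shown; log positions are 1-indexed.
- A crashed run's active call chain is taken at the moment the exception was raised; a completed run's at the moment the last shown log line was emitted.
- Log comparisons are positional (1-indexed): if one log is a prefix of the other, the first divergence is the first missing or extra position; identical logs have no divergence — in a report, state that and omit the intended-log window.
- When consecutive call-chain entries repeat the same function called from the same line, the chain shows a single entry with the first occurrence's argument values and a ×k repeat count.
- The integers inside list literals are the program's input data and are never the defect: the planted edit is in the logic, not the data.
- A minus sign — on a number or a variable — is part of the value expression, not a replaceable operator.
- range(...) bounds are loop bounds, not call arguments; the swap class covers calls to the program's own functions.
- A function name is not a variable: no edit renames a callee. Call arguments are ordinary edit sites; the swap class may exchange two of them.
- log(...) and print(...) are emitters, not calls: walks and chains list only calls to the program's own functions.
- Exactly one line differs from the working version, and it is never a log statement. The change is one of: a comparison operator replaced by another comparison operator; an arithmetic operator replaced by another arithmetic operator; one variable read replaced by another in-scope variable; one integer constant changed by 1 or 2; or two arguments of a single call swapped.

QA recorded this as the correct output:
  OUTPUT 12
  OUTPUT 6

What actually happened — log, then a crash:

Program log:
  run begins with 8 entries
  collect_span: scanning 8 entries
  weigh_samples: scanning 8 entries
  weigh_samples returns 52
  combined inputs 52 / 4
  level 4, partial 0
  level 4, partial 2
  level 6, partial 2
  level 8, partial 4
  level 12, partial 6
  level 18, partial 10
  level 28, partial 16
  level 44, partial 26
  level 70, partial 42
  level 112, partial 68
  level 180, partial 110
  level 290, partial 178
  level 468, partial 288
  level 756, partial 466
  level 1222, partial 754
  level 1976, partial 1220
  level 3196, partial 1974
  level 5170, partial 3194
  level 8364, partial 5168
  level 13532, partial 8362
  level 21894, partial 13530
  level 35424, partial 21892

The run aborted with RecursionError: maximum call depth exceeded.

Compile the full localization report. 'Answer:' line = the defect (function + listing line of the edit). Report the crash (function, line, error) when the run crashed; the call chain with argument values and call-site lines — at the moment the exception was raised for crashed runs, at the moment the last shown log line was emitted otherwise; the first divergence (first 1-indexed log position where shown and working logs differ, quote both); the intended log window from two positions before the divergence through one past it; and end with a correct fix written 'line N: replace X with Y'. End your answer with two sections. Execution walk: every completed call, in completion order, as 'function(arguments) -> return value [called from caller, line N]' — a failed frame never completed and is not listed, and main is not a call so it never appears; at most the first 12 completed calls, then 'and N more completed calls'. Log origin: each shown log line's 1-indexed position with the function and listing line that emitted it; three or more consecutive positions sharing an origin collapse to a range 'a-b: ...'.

Answer: the defect is in fold_scores at line 5.
Core observation: Everything matches until log position 7, which reads 'level 4, partial 2' in place of 'level 2, partial 4'.
Crash: fold_scores, line 5, RecursionError.
Call chain: main -> collect_span([8, 6, 3, 6, 8, 5, 9, 7]) (called at line 26) -> fold_scores(4, 0) (called at line 20) -> fold_scores(4, 2) (called at line 5) ×21.
First divergence: position 7; shown 'level 4, partial 2' vs intended 'level 2, partial 4'.
Intended log window:
  5: combined inputs 52 / 4
  6: level 4, partial 0
  7: level 2, partial 4
  8: checkpoint: 6
Execution walk:
  weigh_samples([8, 6, 3, 6, 8, 5, 9, 7]) -> 52  [called from collect_span, line 17]
Log origins:
  1: from main, line 25
  2: from collect_span, line 16
  3: from weigh_samples, line 8
  4: from weigh_samples, line 12
  5: from collect_span, line 19
  6-27: from fold_scores, line 4
A correct fix: line 5: replace `fold_scores(slot + gap, gap - 2)` with `fold_scores(gap - 2, slot + gap)`.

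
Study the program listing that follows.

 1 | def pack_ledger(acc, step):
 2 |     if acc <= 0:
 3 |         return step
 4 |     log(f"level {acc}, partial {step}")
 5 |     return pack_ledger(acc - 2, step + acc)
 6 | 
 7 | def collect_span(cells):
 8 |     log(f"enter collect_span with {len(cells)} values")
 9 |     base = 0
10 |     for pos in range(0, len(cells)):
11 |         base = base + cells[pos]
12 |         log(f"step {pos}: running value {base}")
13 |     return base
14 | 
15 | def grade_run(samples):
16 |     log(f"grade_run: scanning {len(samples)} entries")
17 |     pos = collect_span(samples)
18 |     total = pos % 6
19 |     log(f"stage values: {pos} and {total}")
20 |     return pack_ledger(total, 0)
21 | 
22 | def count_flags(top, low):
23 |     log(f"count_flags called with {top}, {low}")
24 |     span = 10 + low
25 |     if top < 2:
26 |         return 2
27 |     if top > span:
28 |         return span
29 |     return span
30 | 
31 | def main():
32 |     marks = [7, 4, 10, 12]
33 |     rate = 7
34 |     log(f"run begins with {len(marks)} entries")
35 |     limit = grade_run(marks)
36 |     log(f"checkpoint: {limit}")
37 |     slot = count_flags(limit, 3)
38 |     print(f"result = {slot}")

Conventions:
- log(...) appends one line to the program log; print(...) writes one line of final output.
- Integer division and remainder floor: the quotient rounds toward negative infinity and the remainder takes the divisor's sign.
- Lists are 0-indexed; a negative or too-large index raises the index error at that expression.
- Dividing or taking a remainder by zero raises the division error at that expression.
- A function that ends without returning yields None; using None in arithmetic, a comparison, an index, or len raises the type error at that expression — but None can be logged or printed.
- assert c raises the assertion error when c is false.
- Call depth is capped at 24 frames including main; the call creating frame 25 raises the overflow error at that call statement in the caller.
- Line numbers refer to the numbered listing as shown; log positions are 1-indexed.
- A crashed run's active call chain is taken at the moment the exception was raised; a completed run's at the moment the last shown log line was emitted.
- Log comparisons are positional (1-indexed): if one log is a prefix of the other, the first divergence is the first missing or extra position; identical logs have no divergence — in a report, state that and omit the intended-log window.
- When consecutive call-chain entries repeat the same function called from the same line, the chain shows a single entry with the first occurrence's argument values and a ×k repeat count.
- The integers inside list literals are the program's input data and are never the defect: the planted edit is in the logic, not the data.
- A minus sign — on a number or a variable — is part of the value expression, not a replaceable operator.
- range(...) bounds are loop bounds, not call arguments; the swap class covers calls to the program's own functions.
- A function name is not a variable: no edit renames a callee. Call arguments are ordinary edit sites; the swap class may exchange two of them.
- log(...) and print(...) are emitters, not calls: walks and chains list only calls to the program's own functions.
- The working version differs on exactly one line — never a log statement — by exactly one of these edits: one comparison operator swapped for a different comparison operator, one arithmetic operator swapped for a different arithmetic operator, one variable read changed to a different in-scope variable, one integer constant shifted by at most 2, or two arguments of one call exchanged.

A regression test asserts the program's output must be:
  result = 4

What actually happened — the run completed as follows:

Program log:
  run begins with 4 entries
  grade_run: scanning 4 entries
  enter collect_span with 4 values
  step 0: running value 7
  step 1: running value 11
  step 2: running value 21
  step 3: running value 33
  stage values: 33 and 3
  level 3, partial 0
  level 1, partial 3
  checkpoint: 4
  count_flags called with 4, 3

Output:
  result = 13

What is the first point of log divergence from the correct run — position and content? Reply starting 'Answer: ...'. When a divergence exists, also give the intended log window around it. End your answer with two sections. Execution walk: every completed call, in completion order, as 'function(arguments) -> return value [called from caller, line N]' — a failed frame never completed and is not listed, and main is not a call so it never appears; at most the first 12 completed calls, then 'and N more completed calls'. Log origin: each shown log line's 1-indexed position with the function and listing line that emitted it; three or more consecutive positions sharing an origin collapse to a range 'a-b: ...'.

Answer: none — the logs agree in full.
Execution walk:
  collect_span([7, 4, 10, 12]) -> 33  [called from grade_run, line 17]
  pack_ledger(-1, 4) -> 4  [called from pack_ledger, line 5]
  pack_ledger(1, 3) -> 4  [called from pack_ledger, line 5]
  pack_ledger(3, 0) -> 4  [called from grade_run, line 20]
  grade_run([7, 4, 10, 12]) -> 4  [called from main, line 35]
  count_flags(4, 3) -> 13  [called from main, line 37]
Log line origins:
  1: logged in main at line 34
  2: logged in grade_run at line 16
  3: logged in collect_span at line 8
  4-7: logged in collect_span at line 12
  8: logged in grade_run at line 19
  9: logged in pack_ledger at line 4
  10: logged in pack_ledger at line 4
  11: logged in main at line 36
  12: logged in count_flags at line 23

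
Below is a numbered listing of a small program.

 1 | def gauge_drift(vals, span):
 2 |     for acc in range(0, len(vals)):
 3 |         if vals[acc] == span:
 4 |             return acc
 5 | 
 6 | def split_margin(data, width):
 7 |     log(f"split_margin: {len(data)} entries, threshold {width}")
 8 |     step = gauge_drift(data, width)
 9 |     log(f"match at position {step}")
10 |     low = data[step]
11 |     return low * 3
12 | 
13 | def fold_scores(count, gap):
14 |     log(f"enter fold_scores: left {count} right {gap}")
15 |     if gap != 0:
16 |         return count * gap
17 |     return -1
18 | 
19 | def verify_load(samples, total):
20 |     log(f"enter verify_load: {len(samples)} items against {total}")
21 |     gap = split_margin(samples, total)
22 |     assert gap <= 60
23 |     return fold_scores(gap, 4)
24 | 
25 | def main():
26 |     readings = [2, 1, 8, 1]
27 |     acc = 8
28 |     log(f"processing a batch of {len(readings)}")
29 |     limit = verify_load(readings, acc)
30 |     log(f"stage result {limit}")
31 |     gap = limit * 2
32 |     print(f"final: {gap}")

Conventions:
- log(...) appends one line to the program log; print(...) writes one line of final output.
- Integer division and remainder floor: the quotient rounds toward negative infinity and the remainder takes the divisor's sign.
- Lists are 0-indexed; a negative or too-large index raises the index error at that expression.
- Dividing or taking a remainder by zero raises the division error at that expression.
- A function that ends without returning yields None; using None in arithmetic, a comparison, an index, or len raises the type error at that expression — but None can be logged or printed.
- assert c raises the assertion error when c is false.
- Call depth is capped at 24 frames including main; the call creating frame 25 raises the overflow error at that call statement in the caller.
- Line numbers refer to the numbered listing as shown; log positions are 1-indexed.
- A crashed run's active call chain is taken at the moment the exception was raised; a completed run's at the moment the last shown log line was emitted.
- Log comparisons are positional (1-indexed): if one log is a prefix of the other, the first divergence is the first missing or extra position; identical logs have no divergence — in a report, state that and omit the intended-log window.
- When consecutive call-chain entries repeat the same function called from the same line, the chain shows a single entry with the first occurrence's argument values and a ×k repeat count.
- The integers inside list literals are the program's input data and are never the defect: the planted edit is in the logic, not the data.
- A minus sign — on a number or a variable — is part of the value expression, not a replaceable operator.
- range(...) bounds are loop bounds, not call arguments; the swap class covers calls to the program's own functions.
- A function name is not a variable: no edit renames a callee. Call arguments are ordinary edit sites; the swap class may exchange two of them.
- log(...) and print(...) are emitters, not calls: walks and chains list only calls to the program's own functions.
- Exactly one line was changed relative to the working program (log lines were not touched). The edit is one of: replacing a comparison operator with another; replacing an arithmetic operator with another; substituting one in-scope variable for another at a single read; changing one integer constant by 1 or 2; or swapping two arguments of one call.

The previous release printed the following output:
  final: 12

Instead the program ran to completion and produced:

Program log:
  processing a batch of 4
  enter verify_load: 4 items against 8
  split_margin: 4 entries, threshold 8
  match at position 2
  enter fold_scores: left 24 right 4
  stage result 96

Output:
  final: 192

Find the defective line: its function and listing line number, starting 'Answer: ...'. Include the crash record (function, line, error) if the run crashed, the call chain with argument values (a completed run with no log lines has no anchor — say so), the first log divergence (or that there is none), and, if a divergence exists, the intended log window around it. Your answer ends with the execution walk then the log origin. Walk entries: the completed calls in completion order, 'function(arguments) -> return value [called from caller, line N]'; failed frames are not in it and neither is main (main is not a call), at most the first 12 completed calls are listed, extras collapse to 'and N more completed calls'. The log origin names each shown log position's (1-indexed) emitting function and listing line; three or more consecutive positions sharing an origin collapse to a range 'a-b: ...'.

Answer: the defect is in fold_scores at line 16.
Core observation: Everything matches until log position 6, which reads 'stage result 96' in place of 'stage result 6'.
Call chain: main.
First divergence: position 6 — shown 'stage result 96', intended 'stage result 6'.
Intended log window:
  4: match at position 2
  5: enter fold_scores: left 24 right 4
  6: stage result 6
Execution walk:
  gauge_drift([2, 1, 8, 1], 8) -> 2  [called from split_margin, line 8]
  split_margin([2, 1, 8, 1], 8) -> 24  [called from verify_load, line 21]
  fold_scores(24, 4) -> 96  [called from verify_load, line 23]
  verify_load([2, 1, 8, 1], 8) -> 96  [called from main, line 29]
Origin of each log line:
  1: emitted by main (line 28)
  2: emitted by verify_load (line 20)
  3: emitted by split_margin (line 7)
  4: emitted by split_margin (line 9)
  5: emitted by fold_scores (line 14)
  6: emitted by main (line 30)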